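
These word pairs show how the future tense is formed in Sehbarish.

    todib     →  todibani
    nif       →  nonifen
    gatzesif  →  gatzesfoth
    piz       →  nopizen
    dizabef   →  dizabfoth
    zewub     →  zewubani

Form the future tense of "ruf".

norufen

"ruf" has 1 vowel. The stems with 1 vowel (nif → nonifen, piz → nopizen) add no- … -en around the stem.
So ruf → norufen.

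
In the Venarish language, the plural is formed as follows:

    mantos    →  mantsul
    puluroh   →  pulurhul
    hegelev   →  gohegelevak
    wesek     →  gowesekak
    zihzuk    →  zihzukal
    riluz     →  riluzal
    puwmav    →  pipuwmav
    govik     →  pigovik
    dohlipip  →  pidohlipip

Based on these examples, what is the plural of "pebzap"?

pipebzap

wesek and zihzuk both end in -k yet inflect differently (gowesekak, zihzukal), so the final letter is not what conditions the rule; the last vowel is.
"pebzap" has last vowel 'a'. The one such stem in the data (puwmav → pipuwmav) adds the prefix pi-, so the same rule applies.
So pebzap → pipebzap.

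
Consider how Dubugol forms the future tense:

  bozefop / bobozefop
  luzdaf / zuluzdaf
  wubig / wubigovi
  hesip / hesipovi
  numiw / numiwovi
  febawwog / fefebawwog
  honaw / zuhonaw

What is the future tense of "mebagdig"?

mebagdigovi

wubig and febawwog both end in -g yet inflect differently (wubigovi, fefebawwog), so the final letter is not what conditions the rule; the last vowel is.
"mebagdig" has last vowel 'i'. The stems whose last vowel is 'i' (numiw → numiwovi, wubig → wubigovi, hesip → hesipovi) add -ovi.
So mebagdig → mebagdigovi.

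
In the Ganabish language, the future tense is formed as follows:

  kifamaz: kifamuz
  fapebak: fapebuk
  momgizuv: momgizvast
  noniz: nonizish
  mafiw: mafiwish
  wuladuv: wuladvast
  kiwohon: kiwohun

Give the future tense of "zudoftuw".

kifamaz and noniz both end in -z yet inflect differently (kifamuz, nonizish), so the final letter is not what conditions the rule; the last vowel is.
"zudoftuw" has last vowel 'u'. The stems whose last vowel is 'u' (momgizuv → momgizvast, wuladuv → wuladvast) delete the last vowel and add -ast.
The other patterns: stems whose last vowel is 'a' or 'o' change the last vowel to 'u'; stems whose last vowel is 'i' add -ish.
So zudoftuw → zudoftwast.

zudoftwast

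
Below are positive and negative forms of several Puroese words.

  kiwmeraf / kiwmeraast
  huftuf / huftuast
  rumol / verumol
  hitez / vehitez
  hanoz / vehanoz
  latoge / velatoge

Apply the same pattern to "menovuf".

menovuast

huftuf and hitez both begin with h- yet inflect differently (huftuast, vehitez), so the first letter is not what conditions the rule; the final letter is.
"menovuf" ends in -f. The stems ending in -f (kiwmeraf → kiwmeraast, huftuf → huftuast) drop the final letter and add -ast.
So menovuf → menovuast.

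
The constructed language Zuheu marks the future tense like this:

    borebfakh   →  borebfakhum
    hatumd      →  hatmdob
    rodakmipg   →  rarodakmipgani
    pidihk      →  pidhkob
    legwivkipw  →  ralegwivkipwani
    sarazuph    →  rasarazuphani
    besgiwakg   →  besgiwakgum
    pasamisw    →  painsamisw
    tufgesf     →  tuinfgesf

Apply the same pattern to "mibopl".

ramiboplani

legwivkipw and pasamisw both end in -w yet inflect differently (ralegwivkipwani, painsamisw), so the final letter is not what conditions the rule; the second-to-last letter is.
"mibopl" has second-to-last letter 'p'. The stems whose second-to-last letter is 'p' (rodakmipg → rarodakmipgani, sarazuph → rasarazuphani, legwivkipw → ralegwivkipwani) add ra- … -ani around the stem.
So mibopl → ramiboplani.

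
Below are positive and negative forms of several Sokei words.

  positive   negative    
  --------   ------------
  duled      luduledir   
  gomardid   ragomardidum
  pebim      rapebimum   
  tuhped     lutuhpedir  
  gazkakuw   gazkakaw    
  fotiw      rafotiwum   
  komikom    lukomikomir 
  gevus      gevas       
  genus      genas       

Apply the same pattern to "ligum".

ligam

gazkakuw and fotiw both end in -w yet inflect differently (gazkakaw, rafotiwum), so the final letter is not what conditions the rule; the last vowel is.
"ligum" has last vowel 'u'. The stems whose last vowel is 'u' (gazkakuw → gazkakaw, genus → genas, gevus → gevas) change the last vowel to 'a'.
So ligum → ligam.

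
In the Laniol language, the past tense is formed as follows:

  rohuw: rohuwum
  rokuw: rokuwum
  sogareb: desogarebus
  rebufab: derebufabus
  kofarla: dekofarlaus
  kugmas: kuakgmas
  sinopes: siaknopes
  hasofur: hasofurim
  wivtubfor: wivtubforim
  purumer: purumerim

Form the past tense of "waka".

dewakaus

rebufab and kugmas both have last vowel 'a' yet inflect differently (derebufabus, kuakgmas), so the last vowel is not what conditions the rule; the final letter is.
"waka" ends in -a. The one such stem in the data (kofarla → dekofarlaus) adds de- … -us around the stem, so the same rule applies.
The other patterns: stems ending in -w add -um; stems ending in -s insert -ak- after the first vowel; stems ending in -r add -im.
So waka → dewakaus.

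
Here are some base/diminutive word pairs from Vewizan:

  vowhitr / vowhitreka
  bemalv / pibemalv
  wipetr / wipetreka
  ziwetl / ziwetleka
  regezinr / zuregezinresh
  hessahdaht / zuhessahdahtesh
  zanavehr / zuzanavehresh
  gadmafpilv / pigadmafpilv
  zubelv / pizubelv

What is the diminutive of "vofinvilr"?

"vofinvilr" has second-to-last letter 'l'. The stems whose second-to-last letter is 'l' (zubelv → pizubelv, gadmafpilv → pigadmafpilv, bemalv → pibemalv) add the prefix pi-.
The other patterns: stems whose second-to-last letter is 't' add -eka; stems whose second-to-last letter is 'h' or 'n' add zu- … -esh around the stem.
So vofinvilr → pivofinvilr.

pivofinvilr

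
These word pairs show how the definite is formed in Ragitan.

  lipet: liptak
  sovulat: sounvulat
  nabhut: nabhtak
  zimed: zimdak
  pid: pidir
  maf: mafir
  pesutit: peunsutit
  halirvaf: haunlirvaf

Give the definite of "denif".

pid and zimed both end in -d yet inflect differently (pidir, zimdak), so the final letter is not what conditions the rule; the number of vowels is.
"denif" has 2 vowels. The stems with 2 vowels (lipet → liptak, nabhut → nabhtak, zimed → zimdak) delete the last vowel and add -ak.
So denif → denfak.

denfak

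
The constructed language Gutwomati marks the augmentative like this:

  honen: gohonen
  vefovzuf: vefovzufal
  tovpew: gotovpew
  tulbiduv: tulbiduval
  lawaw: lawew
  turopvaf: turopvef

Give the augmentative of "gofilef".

tovpew and lawaw both end in -w yet inflect differently (gotovpew, lawew), so the final letter is not what conditions the rule; the last vowel is.
"gofilef" has last vowel 'e'. The stems whose last vowel is 'e' (honen → gohonen, tovpew → gotovpew) add the prefix go-.
So gofilef → gogofilef.

gogofilef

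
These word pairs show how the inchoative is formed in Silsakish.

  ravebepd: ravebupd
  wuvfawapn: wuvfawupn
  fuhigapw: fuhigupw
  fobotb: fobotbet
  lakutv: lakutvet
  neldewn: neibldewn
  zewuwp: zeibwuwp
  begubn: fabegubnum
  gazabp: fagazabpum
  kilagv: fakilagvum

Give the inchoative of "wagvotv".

wuvfawapn and neldewn both end in -n yet inflect differently (wuvfawupn, neibldewn), so the final letter is not what conditions the rule; the second-to-last letter is.
"wagvotv" has second-to-last letter 't'. The stems whose second-to-last letter is 't' (fobotb → fobotbet, lakutv → lakutvet) add -et.
The other patterns: stems whose second-to-last letter is 'p' change the last vowel to 'u'; stems whose second-to-last letter is 'w' insert -ib- after the first vowel; stems whose second-to-last letter is 'b' or 'g' add fa- … -um around the stem.
So wagvotv → wagvotvet.

wagvotvet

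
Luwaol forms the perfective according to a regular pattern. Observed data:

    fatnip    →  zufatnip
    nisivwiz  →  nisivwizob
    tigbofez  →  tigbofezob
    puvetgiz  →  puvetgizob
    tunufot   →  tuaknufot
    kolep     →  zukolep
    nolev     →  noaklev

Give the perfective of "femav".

kolep and tigbofez both have last vowel 'e' yet inflect differently (zukolep, tigbofezob), so the last vowel is not what conditions the rule; the final letter is.
"femav" ends in -v. The one such stem in the data (nolev → noaklev) inserts -ak- after the first vowel (as does tunufot), so the same rule applies.
So femav → feakmav.

feakmav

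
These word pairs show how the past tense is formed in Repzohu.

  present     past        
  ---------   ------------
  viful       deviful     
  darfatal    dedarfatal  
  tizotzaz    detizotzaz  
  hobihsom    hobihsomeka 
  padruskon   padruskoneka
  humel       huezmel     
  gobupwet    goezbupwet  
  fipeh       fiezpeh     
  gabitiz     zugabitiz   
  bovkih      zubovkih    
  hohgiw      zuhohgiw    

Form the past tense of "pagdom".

"pagdom" has last vowel 'o'. The stems whose last vowel is 'o' (hobihsom → hobihsomeka, padruskon → padruskoneka) add -eka.
The other patterns: stems whose last vowel is 'a' or 'u' add the prefix de-; stems whose last vowel is 'e' insert -ez- after the first vowel; stems whose last vowel is 'i' add the prefix zu-.
So pagdom → pagdomeka.

pagdomeka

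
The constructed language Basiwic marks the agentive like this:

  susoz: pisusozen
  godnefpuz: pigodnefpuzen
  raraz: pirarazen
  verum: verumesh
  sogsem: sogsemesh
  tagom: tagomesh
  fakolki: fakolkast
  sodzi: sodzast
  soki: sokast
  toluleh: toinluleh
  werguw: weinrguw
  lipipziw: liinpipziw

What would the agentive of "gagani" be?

gaganast

godnefpuz and verum both have last vowel 'u' yet inflect differently (pigodnefpuzen, verumesh), so the last vowel is not what conditions the rule; the final letter is.
"gagani" ends in -i. The stems ending in -i (fakolki → fakolkast, sodzi → sodzast, soki → sokast) drop the final letter and add -ast.
The other patterns: stems ending in -z add pi- … -en around the stem; stems ending in -m add -esh; stems ending in -h or -w insert -in- after the first vowel.
So gagani → gaganast.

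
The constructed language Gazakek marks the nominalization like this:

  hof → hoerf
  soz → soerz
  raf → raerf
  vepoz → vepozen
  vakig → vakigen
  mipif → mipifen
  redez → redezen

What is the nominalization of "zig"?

raf and mipif both end in -f yet inflect differently (raerf, mipifen), so the final letter is not what conditions the rule; the number of vowels is.
"zig" has 1 vowel. The stems with 1 vowel (soz → soerz, raf → raerf, hof → hoerf) insert -er- after the first vowel.
So zig → zierg.

zierg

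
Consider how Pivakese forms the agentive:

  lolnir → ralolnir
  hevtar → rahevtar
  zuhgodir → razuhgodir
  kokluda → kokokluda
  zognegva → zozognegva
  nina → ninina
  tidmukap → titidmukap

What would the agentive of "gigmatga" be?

gigigmatga

hevtar and kokluda both have last vowel 'a' yet inflect differently (rahevtar, kokokluda), so the last vowel is not what conditions the rule; the final letter is.
"gigmatga" ends in -a. The stems ending in -a (kokluda → kokokluda, zognegva → zozognegva, nina → ninina) repeat the first consonant+vowel as a prefix.
The other pattern: stems ending in -r add the prefix ra-.
So gigmatga → gigigmatga.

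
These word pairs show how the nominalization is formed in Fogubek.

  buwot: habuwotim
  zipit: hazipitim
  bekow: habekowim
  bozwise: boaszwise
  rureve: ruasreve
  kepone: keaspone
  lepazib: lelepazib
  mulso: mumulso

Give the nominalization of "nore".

noasre

"nore" ends in -e. The stems ending in -e (bozwise → boaszwise, rureve → ruasreve, kepone → keaspone) insert -as- after the first vowel.
The other patterns: stems ending in -t or -w add ha- … -im around the stem; stems ending in -b or -o repeat the first consonant+vowel as a prefix.
So nore → noasre.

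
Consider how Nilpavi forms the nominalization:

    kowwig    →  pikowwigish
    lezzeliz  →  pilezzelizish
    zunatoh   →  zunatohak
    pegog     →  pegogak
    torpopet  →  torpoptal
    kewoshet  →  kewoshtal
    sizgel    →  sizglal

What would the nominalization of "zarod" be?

kowwig and pegog both end in -g yet inflect differently (pikowwigish, pegogak), so the final letter is not what conditions the rule; the last vowel is.
"zarod" has last vowel 'o'. The stems whose last vowel is 'o' (zunatoh → zunatohak, pegog → pegogak) add -ak.
The other patterns: stems whose last vowel is 'i' add pi- … -ish around the stem; stems whose last vowel is 'e' delete the last vowel and add -al.
So zarod → zarodak.

zarodak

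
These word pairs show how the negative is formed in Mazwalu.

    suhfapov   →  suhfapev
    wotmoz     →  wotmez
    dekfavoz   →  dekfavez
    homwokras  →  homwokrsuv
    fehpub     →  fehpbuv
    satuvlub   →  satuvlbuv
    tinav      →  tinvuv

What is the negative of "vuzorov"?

suhfapov and tinav both end in -v yet inflect differently (suhfapev, tinvuv), so the final letter is not what conditions the rule; the last vowel is.
"vuzorov" has last vowel 'o'. The stems whose last vowel is 'o' (wotmoz → wotmez, dekfavoz → dekfavez, suhfapov → suhfapev) change the last vowel to 'e'.
The other pattern: stems whose last vowel is 'a' or 'u' delete the last vowel and add -uv.
So vuzorov → vuzorev.

vuzorev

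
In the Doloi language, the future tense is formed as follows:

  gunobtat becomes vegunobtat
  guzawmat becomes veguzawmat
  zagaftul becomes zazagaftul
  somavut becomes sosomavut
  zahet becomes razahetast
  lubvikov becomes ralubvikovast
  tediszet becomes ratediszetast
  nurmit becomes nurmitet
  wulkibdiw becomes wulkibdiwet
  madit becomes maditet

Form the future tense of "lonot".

ralonotast

gunobtat and somavut both end in -t yet inflect differently (vegunobtat, sosomavut), so the final letter is not what conditions the rule; the last vowel is.
"lonot" has last vowel 'o'. The one such stem in the data (lubvikov → ralubvikovast) adds ra- … -ast around the stem, so the same rule applies.
So lonot → ralonotast.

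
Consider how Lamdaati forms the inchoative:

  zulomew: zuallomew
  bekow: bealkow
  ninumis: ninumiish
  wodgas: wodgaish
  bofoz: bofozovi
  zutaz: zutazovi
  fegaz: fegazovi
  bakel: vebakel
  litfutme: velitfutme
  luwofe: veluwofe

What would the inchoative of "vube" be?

"vube" ends in -e. The stems ending in -e (litfutme → velitfutme, luwofe → veluwofe) add the prefix ve-.
The other patterns: stems ending in -w insert -al- after the first vowel; stems ending in -s drop the final letter and add -ish; stems ending in -z add -ovi.
So vube → vevube.

vevube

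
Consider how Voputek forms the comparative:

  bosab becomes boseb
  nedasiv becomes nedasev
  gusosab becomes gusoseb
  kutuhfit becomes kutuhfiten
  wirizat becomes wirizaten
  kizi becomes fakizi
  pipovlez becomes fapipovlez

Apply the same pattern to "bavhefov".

bavhefev

"bavhefov" ends in -v. The one such stem in the data (nedasiv → nedasev) changes the last vowel to 'e' (as do bosab, gusosab), so the same rule applies.
So bavhefov → bavhefev.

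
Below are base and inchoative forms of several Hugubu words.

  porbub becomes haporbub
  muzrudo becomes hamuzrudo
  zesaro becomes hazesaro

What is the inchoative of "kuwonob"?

hakuwonob

Every pair shown (porbub → haporbub, muzrudo → hamuzrudo, zesaro → hazesaro) follows the same rule: add the prefix ha-.
So kuwonob → hakuwonob.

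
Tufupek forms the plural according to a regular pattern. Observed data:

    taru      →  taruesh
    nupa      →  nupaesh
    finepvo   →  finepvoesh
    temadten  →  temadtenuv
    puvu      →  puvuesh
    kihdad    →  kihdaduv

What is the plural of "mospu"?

mospuesh

nupa and kihdad both have last vowel 'a' yet inflect differently (nupaesh, kihdaduv), so the last vowel is not what conditions the rule; whether the stem ends in a vowel or a consonant is.
"mospu" ends in a vowel. The stems ending in a vowel (taru → taruesh, finepvo → finepvoesh, puvu → puvuesh) add -esh.
So mospu → mospuesh.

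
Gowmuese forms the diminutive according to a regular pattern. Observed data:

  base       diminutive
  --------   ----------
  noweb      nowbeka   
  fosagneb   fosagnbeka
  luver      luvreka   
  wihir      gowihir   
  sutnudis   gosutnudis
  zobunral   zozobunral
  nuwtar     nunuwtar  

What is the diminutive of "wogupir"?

luver and wihir both end in -r yet inflect differently (luvreka, gowihir), so the final letter is not what conditions the rule; the last vowel is.
"wogupir" has last vowel 'i'. The stems whose last vowel is 'i' (wihir → gowihir, sutnudis → gosutnudis) add the prefix go-.
The other patterns: stems whose last vowel is 'e' delete the last vowel and add -eka; stems whose last vowel is 'a' repeat the first consonant+vowel as a prefix.
So wogupir → gowogupir.

gowogupir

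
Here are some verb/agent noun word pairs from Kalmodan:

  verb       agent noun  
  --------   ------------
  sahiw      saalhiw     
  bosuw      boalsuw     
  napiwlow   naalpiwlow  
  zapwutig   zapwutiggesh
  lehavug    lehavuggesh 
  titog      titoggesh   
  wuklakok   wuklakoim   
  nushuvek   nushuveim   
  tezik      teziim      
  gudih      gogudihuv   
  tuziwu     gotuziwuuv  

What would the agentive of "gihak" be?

sahiw and zapwutig both have last vowel 'i' yet inflect differently (saalhiw, zapwutiggesh), so the last vowel is not what conditions the rule; the final letter is.
"gihak" ends in -k. The stems ending in -k (wuklakok → wuklakoim, nushuvek → nushuveim, tezik → teziim) drop the final letter and add -im.
The other patterns: stems ending in -w insert -al- after the first vowel; stems ending in -g double the final consonant and add -esh; stems ending in -h or -u add go- … -uv around the stem.
So gihak → gihaim.

gihaim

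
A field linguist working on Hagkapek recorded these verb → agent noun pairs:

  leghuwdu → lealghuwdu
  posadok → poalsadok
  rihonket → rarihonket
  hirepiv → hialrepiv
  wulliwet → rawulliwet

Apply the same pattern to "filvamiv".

wulliwet and leghuwdu both have 3 vowels yet inflect differently (rawulliwet, lealghuwdu), so the number of vowels is not what conditions the rule; the final letter is.
"filvamiv" ends in -v. The one such stem in the data (hirepiv → hialrepiv) inserts -al- after the first vowel (as do leghuwdu, posadok), so the same rule applies.
So filvamiv → fiallvamiv.

fiallvamiv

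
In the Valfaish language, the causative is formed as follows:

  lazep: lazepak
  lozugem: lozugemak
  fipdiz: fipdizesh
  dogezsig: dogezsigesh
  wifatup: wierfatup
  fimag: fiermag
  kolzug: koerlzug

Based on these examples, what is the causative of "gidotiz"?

gidotizesh

"gidotiz" has last vowel 'i'. The stems whose last vowel is 'i' (fipdiz → fipdizesh, dogezsig → dogezsigesh) add -esh.
The other patterns: stems whose last vowel is 'e' add -ak; stems whose last vowel is 'a' or 'u' insert -er- after the first vowel.
So gidotiz → gidotizesh.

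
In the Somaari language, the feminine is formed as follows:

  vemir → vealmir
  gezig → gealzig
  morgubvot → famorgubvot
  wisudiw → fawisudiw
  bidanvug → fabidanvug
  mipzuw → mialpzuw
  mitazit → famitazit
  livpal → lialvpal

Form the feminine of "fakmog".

faalkmog

mipzuw and wisudiw both end in -w yet inflect differently (mialpzuw, fawisudiw), so the final letter is not what conditions the rule; the number of vowels is.
"fakmog" has 2 vowels. The stems with 2 vowels (gezig → gealzig, livpal → lialvpal, vemir → vealmir) insert -al- after the first vowel.
So fakmog → faalkmog.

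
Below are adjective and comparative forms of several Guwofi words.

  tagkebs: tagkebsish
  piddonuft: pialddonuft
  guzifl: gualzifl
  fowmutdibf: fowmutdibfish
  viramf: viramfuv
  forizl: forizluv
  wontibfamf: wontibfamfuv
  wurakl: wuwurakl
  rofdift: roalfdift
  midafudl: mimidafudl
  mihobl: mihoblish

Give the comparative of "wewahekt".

guzifl and wurakl both end in -l yet inflect differently (gualzifl, wuwurakl), so the final letter is not what conditions the rule; the second-to-last letter is.
"wewahekt" has second-to-last letter 'k'. The one such stem in the data (wurakl → wuwurakl) repeats the first consonant+vowel as a prefix (as does midafudl), so the same rule applies.
So wewahekt → wewewahekt.

wewewahekt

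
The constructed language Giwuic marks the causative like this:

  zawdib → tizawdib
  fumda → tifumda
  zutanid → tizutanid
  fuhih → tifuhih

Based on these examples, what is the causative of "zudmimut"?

Every pair shown (zawdib → tizawdib, fumda → tifumda, zutanid → tizutanid, …) follows the same rule: add the prefix ti-.
So zudmimut → tizudmimut.

tizudmimut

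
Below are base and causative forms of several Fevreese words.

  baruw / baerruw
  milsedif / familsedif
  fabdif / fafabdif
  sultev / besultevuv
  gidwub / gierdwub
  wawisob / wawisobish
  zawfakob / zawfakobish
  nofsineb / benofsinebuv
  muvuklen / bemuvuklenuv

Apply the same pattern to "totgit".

fatotgit

wawisob and gidwub both end in -b yet inflect differently (wawisobish, gierdwub), so the final letter is not what conditions the rule; the last vowel is.
"totgit" has last vowel 'i'. The stems whose last vowel is 'i' (fabdif → fafabdif, milsedif → familsedif) add the prefix fa-.
So totgit → fatotgit.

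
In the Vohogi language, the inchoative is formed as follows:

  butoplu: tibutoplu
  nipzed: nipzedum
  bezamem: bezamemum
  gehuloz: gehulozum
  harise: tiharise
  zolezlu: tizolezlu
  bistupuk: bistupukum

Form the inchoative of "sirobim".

sirobimum

harise and bezamem both have last vowel 'e' yet inflect differently (tiharise, bezamemum), so the last vowel is not what conditions the rule; whether the stem ends in a vowel or a consonant is.
"sirobim" ends in a consonant. The stems ending in a consonant (bezamem → bezamemum, bistupuk → bistupukum, gehuloz → gehulozum) add -um.
So sirobim → sirobimum.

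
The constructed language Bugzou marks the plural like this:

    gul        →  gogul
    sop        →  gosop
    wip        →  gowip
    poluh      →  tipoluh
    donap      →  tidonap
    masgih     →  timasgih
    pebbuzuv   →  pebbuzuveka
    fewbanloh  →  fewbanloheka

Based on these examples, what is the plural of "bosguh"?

sop and donap both end in -p yet inflect differently (gosop, tidonap), so the final letter is not what conditions the rule; the number of vowels is.
"bosguh" has 2 vowels. The stems with 2 vowels (poluh → tipoluh, donap → tidonap, masgih → timasgih) add the prefix ti-.
So bosguh → tibosguh.

tibosguh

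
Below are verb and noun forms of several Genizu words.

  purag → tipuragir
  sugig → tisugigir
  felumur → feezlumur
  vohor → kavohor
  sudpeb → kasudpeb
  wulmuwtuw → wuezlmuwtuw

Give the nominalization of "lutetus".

"lutetus" has last vowel 'u'. The stems whose last vowel is 'u' (felumur → feezlumur, wulmuwtuw → wuezlmuwtuw) insert -ez- after the first vowel.
So lutetus → lueztetus.

lueztetus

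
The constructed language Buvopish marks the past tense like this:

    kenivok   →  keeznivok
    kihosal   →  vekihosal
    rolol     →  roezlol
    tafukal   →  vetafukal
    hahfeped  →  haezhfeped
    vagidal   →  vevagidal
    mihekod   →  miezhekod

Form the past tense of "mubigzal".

"mubigzal" has last vowel 'a'. The stems whose last vowel is 'a' (kihosal → vekihosal, tafukal → vetafukal, vagidal → vevagidal) add the prefix ve-.
The other pattern: stems whose last vowel is 'e' or 'o' insert -ez- after the first vowel.
So mubigzal → vemubigzal.

vemubigzal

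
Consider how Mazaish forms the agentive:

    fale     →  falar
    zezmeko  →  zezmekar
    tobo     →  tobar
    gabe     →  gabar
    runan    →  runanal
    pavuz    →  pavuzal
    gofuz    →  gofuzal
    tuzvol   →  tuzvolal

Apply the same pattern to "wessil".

zezmeko and tuzvol both have last vowel 'o' yet inflect differently (zezmekar, tuzvolal), so the last vowel is not what conditions the rule; whether the stem ends in a vowel or a consonant is.
"wessil" ends in a consonant. The stems ending in a consonant (runan → runanal, pavuz → pavuzal, gofuz → gofuzal) add -al.
So wessil → wessilal.

wessilal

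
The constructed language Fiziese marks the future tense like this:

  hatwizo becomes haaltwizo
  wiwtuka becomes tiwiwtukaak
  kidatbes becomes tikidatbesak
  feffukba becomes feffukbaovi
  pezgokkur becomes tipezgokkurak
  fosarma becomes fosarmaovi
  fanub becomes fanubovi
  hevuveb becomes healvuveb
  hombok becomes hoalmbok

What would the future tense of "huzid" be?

fanub and hevuveb both end in -b yet inflect differently (fanubovi, healvuveb), so the final letter is not what conditions the rule; the first letter is.
"huzid" begins with h-. The stems beginning with h- (hatwizo → haaltwizo, hombok → hoalmbok, hevuveb → healvuveb) insert -al- after the first vowel.
So huzid → hualzid.

hualzid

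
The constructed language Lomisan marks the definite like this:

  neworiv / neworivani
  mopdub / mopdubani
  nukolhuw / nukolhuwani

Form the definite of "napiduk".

napidukani

Every pair shown (neworiv → neworivani, mopdub → mopdubani, nukolhuw → nukolhuwani) follows the same rule: add -ani.
So napiduk → napidukani.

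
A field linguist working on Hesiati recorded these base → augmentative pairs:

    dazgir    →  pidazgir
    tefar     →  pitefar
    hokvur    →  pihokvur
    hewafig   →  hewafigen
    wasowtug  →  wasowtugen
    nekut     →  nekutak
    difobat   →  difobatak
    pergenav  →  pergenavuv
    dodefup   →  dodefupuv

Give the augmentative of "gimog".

dazgir and hewafig both have last vowel 'i' yet inflect differently (pidazgir, hewafigen), so the last vowel is not what conditions the rule; the final letter is.
"gimog" ends in -g. The stems ending in -g (hewafig → hewafigen, wasowtug → wasowtugen) add -en.
The other patterns: stems ending in -r add the prefix pi-; stems ending in -t add -ak; stems ending in -p or -v add -uv.
So gimog → gimogen.

gimogen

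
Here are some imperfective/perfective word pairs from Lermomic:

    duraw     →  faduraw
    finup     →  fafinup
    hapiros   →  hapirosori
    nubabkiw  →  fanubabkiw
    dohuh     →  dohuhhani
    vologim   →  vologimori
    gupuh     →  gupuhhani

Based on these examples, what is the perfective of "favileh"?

finup and dohuh both have last vowel 'u' yet inflect differently (fafinup, dohuhhani), so the last vowel is not what conditions the rule; the final letter is.
"favileh" ends in -h. The stems ending in -h (dohuh → dohuhhani, gupuh → gupuhhani) double the final consonant and add -ani.
So favileh → favilehhani.

favilehhani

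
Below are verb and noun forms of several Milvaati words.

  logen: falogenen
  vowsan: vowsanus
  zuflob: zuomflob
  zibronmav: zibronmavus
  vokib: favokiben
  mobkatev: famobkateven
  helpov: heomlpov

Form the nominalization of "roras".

"roras" has last vowel 'a'. The stems whose last vowel is 'a' (vowsan → vowsanus, zibronmav → zibronmavus) add -us.
The other patterns: stems whose last vowel is 'o' insert -om- after the first vowel; stems whose last vowel is 'e' or 'i' add fa- … -en around the stem.
So roras → rorasus.

rorasus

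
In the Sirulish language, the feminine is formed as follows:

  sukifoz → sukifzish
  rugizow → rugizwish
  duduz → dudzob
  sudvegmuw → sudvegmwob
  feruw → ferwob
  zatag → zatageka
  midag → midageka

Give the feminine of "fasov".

fasvish

"fasov" has last vowel 'o'. The stems whose last vowel is 'o' (rugizow → rugizwish, sukifoz → sukifzish) delete the last vowel and add -ish.
The other patterns: stems whose last vowel is 'a' add -eka; stems whose last vowel is 'u' delete the last vowel and add -ob.
So fasov → fasvish.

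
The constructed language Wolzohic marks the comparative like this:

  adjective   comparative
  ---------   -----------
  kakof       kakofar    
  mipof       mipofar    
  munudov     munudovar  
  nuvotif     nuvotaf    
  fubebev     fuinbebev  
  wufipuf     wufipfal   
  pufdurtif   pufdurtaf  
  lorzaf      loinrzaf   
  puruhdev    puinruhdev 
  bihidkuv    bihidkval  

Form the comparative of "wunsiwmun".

wunsiwmnal

"wunsiwmun" has last vowel 'u'. The stems whose last vowel is 'u' (wufipuf → wufipfal, bihidkuv → bihidkval) delete the last vowel and add -al.
The other patterns: stems whose last vowel is 'a' or 'e' insert -in- after the first vowel; stems whose last vowel is 'o' add -ar; stems whose last vowel is 'i' change the last vowel to 'a'.
So wunsiwmun → wunsiwmnal.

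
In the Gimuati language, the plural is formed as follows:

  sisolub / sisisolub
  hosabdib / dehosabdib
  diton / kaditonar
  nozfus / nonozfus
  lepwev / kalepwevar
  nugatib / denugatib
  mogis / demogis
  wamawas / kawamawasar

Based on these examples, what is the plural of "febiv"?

mogis and nozfus both end in -s yet inflect differently (demogis, nonozfus), so the final letter is not what conditions the rule; the last vowel is.
"febiv" has last vowel 'i'. The stems whose last vowel is 'i' (mogis → demogis, hosabdib → dehosabdib, nugatib → denugatib) add the prefix de-.
The other patterns: stems whose last vowel is 'u' repeat the first consonant+vowel as a prefix; stems whose last vowel is 'a', 'e' or 'o' add ka- … -ar around the stem.
So febiv → defebiv.

defebiv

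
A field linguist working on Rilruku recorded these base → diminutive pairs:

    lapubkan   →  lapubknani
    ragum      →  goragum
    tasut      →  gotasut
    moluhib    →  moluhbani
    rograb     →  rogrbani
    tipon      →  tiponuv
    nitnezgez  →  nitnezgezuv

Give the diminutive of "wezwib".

"wezwib" has last vowel 'i'. The one such stem in the data (moluhib → moluhbani) deletes the last vowel and adds -ani (as do lapubkan, rograb), so the same rule applies.
So wezwib → wezwbani.

wezwbani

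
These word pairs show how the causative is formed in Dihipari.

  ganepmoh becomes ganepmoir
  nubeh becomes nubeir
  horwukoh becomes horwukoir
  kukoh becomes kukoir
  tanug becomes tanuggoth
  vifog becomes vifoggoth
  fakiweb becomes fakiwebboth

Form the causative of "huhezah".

ganepmoh and vifog both have last vowel 'o' yet inflect differently (ganepmoir, vifoggoth), so the last vowel is not what conditions the rule; the final letter is.
"huhezah" ends in -h. The stems ending in -h (ganepmoh → ganepmoir, nubeh → nubeir, horwukoh → horwukoir) drop the final letter and add -ir.
The other pattern: stems ending in -b or -g double the final consonant and add -oth.
So huhezah → huhezair.

huhezair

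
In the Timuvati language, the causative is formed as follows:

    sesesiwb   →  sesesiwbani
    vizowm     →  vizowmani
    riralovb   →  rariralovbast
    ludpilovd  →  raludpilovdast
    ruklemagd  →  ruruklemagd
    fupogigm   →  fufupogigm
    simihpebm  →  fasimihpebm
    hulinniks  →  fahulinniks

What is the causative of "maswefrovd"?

ramaswefrovdast

sesesiwb and riralovb both end in -b yet inflect differently (sesesiwbani, rariralovbast), so the final letter is not what conditions the rule; the second-to-last letter is.
"maswefrovd" has second-to-last letter 'v'. The stems whose second-to-last letter is 'v' (riralovb → rariralovbast, ludpilovd → raludpilovdast) add ra- … -ast around the stem.
So maswefrovd → ramaswefrovdast.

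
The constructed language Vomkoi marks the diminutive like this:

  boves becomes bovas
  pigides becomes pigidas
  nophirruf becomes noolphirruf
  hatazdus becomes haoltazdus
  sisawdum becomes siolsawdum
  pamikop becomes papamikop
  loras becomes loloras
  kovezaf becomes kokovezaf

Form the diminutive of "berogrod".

boves and hatazdus both end in -s yet inflect differently (bovas, haoltazdus), so the final letter is not what conditions the rule; the last vowel is.
"berogrod" has last vowel 'o'. The one such stem in the data (pamikop → papamikop) repeats the first consonant+vowel as a prefix (as do loras, kovezaf), so the same rule applies.
So berogrod → beberogrod.

beberogrod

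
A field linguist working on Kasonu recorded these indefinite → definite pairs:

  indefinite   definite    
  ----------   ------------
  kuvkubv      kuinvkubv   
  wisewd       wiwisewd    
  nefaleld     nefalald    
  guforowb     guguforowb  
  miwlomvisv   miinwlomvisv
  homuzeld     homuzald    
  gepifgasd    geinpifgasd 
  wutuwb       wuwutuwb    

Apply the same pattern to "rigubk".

"rigubk" has second-to-last letter 'b'. The one such stem in the data (kuvkubv → kuinvkubv) inserts -in- after the first vowel (as do miwlomvisv, gepifgasd), so the same rule applies.
The other patterns: stems whose second-to-last letter is 'w' repeat the first consonant+vowel as a prefix; stems whose second-to-last letter is 'l' change the last vowel to 'a'.
So rigubk → riingubk.

riingubk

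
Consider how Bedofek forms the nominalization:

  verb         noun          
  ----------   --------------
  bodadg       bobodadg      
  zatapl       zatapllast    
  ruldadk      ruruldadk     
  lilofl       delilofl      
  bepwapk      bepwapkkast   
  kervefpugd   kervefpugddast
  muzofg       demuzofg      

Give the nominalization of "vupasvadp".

vuvupasvadp

bodadg and muzofg both end in -g yet inflect differently (bobodadg, demuzofg), so the final letter is not what conditions the rule; the second-to-last letter is.
"vupasvadp" has second-to-last letter 'd'. The stems whose second-to-last letter is 'd' (ruldadk → ruruldadk, bodadg → bobodadg) repeat the first consonant+vowel as a prefix.
The other patterns: stems whose second-to-last letter is 'f' add the prefix de-; stems whose second-to-last letter is 'g' or 'p' double the final consonant and add -ast.
So vupasvadp → vuvupasvadp.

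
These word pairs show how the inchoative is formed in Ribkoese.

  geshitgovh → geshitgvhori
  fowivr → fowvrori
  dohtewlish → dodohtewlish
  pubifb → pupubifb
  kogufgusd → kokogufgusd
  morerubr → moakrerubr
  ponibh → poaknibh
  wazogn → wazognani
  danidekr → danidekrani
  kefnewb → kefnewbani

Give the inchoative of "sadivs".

sadvsori

geshitgovh and dohtewlish both end in -h yet inflect differently (geshitgvhori, dodohtewlish), so the final letter is not what conditions the rule; the second-to-last letter is.
"sadivs" has second-to-last letter 'v'. The stems whose second-to-last letter is 'v' (geshitgovh → geshitgvhori, fowivr → fowvrori) delete the last vowel and add -ori.
The other patterns: stems whose second-to-last letter is 'f' or 's' repeat the first consonant+vowel as a prefix; stems whose second-to-last letter is 'b' insert -ak- after the first vowel; stems whose second-to-last letter is 'g', 'k' or 'w' add -ani.
So sadivs → sadvsori.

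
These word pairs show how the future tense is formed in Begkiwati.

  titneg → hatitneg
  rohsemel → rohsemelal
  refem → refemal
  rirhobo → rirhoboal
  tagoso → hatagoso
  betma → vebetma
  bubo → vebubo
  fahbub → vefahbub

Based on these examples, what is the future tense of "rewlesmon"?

rirhobo and tagoso both end in -o yet inflect differently (rirhoboal, hatagoso), so the final letter is not what conditions the rule; the first letter is.
"rewlesmon" begins with r-. The stems beginning with r- (rohsemel → rohsemelal, refem → refemal, rirhobo → rirhoboal) add -al.
So rewlesmon → rewlesmonal.

rewlesmonal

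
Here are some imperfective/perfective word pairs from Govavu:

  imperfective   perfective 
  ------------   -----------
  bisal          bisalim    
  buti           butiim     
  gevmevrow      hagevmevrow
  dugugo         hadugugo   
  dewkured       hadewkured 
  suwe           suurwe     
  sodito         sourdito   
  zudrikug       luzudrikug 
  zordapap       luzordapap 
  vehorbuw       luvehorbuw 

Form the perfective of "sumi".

suurmi

dugugo and sodito both end in -o yet inflect differently (hadugugo, sourdito), so the final letter is not what conditions the rule; the first letter is.
"sumi" begins with s-. The stems beginning with s- (suwe → suurwe, sodito → sourdito) insert -ur- after the first vowel.
So sumi → suurmi.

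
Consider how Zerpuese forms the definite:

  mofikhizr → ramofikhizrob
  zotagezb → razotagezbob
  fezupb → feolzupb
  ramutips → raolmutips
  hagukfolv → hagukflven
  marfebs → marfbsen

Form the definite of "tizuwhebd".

zotagezb and fezupb both end in -b yet inflect differently (razotagezbob, feolzupb), so the final letter is not what conditions the rule; the second-to-last letter is.
"tizuwhebd" has second-to-last letter 'b'. The one such stem in the data (marfebs → marfbsen) deletes the last vowel and adds -en (as does hagukfolv), so the same rule applies.
The other patterns: stems whose second-to-last letter is 'z' add ra- … -ob around the stem; stems whose second-to-last letter is 'p' insert -ol- after the first vowel.
So tizuwhebd → tizuwhbden.

tizuwhbden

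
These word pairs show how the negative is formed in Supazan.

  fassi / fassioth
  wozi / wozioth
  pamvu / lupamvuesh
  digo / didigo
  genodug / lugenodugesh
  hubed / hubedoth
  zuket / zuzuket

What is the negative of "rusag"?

hubed and zuket both have last vowel 'e' yet inflect differently (hubedoth, zuzuket), so the last vowel is not what conditions the rule; the final letter is.
"rusag" ends in -g. The one such stem in the data (genodug → lugenodugesh) adds lu- … -esh around the stem, so the same rule applies.
The other patterns: stems ending in -d or -i add -oth; stems ending in -o or -t repeat the first consonant+vowel as a prefix.
So rusag → lurusagesh.

lurusagesh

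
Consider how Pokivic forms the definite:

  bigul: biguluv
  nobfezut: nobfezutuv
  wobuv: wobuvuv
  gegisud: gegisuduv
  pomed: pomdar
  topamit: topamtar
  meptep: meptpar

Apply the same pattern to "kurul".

kuruluv

gegisud and pomed both end in -d yet inflect differently (gegisuduv, pomdar), so the final letter is not what conditions the rule; the last vowel is.
"kurul" has last vowel 'u'. The stems whose last vowel is 'u' (wobuv → wobuvuv, gegisud → gegisuduv, bigul → biguluv) add -uv.
So kurul → kuruluv.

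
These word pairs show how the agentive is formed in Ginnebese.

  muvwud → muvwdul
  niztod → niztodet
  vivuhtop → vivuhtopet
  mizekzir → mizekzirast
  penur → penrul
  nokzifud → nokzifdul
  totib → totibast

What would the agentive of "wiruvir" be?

wiruvirast

mizekzir and penur both end in -r yet inflect differently (mizekzirast, penrul), so the final letter is not what conditions the rule; the last vowel is.
"wiruvir" has last vowel 'i'. The stems whose last vowel is 'i' (mizekzir → mizekzirast, totib → totibast) add -ast.
So wiruvir → wiruvirast.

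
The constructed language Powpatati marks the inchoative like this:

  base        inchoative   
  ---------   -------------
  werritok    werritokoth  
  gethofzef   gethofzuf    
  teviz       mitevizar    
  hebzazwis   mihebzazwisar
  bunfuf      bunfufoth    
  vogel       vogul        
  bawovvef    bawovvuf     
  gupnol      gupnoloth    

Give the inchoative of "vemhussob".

vemhussoboth

gethofzef and bunfuf both end in -f yet inflect differently (gethofzuf, bunfufoth), so the final letter is not what conditions the rule; the last vowel is.
"vemhussob" has last vowel 'o'. The stems whose last vowel is 'o' (werritok → werritokoth, gupnol → gupnoloth) add -oth.
The other patterns: stems whose last vowel is 'i' add mi- … -ar around the stem; stems whose last vowel is 'e' change the last vowel to 'u'.
So vemhussob → vemhussoboth.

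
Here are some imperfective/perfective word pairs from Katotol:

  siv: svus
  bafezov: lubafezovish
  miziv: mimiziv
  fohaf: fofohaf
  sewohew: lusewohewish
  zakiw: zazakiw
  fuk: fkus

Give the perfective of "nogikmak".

lunogikmakish

"nogikmak" has 3 vowels. The stems with 3 vowels (sewohew → lusewohewish, bafezov → lubafezovish) add lu- … -ish around the stem.
So nogikmak → lunogikmakish.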